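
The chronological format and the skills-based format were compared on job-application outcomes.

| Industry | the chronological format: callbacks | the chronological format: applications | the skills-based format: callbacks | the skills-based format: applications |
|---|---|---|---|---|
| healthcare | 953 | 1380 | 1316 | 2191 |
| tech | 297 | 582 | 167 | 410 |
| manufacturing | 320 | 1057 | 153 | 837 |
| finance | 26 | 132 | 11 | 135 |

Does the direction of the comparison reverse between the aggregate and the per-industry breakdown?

No

Healthcare: the chronological format 953/1380 = 69.1%, the skills-based format 1316/2191 = 60.1% → the chronological format
Tech: the chronological format 297/582 = 51.0%, the skills-based format 167/410 = 40.7% → the chronological format
Manufacturing: the chronological format 320/1057 = 30.3%, the skills-based format 153/837 = 18.3% → the chronological format
Finance: the chronological format 26/132 = 19.7%, the skills-based format 11/135 = 8.1% → the chronological format
Overall: the chronological format 1596/3151 = 50.7%, the skills-based format 1647/3573 = 46.1% → the chronological format
The chronological format wins overall and in every industry group — no reversal.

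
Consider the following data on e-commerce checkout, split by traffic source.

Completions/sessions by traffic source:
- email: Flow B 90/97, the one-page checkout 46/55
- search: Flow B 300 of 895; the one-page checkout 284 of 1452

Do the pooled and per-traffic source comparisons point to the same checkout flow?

Email: Flow B 90/97 = 92.8%, the one-page checkout 46/55 = 83.6% → Flow B
Search: Flow B 300/895 = 33.5%, the one-page checkout 284/1452 = 19.6% → Flow B
Overall: Flow B 390/992 = 39.3%, the one-page checkout 330/1507 = 21.9% → Flow B
Flow B wins overall and in every traffic group — no reversal.

Yes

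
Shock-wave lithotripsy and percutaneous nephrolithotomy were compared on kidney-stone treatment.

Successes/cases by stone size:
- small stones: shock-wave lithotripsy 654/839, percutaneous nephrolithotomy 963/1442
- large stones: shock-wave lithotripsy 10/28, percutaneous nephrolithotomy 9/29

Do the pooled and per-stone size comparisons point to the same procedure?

Small stones: shock-wave lithotripsy 654/839 = 77.9%, percutaneous nephrolithotomy 963/1442 = 66.8% → shock-wave lithotripsy
Large stones: shock-wave lithotripsy 10/28 = 35.7%, percutaneous nephrolithotomy 9/29 = 31.0% → shock-wave lithotripsy
Overall: shock-wave lithotripsy 664/867 = 76.6%, percutaneous nephrolithotomy 972/1471 = 66.1% → shock-wave lithotripsy
Shock-wave lithotripsy wins overall and in every stone group — no reversal.

Yes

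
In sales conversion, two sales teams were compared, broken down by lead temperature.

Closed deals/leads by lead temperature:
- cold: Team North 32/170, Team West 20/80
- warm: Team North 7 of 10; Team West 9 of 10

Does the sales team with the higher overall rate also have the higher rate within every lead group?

Yes

Cold: Team North 32/170 = 18.8%, Team West 20/80 = 25.0% → Team West
Warm: Team North 7/10 = 70.0%, Team West 9/10 = 90.0% → Team West
Overall: Team North 39/180 = 21.7%, Team West 29/90 = 32.2% → Team West
Team West wins overall and in every lead group — no reversal.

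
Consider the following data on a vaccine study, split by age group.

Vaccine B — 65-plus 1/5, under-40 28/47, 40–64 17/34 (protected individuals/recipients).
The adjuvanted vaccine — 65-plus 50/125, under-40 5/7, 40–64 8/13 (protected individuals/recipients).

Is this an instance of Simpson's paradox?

65-plus: Vaccine B 1/5 = 20.0%, the adjuvanted vaccine 50/125 = 40.0% → the adjuvanted vaccine
Under-40: Vaccine B 28/47 = 59.6%, the adjuvanted vaccine 5/7 = 71.4% → the adjuvanted vaccine
40–64: Vaccine B 17/34 = 50.0%, the adjuvanted vaccine 8/13 = 61.5% → the adjuvanted vaccine
Overall: Vaccine B 46/86 = 53.5%, the adjuvanted vaccine 63/145 = 43.4% → Vaccine B
The adjuvanted vaccine wins each age group but Vaccine B wins overall — the comparison reverses. The adjuvanted vaccine's recipients skew toward 65-plus, which has a lower base rate.

Yes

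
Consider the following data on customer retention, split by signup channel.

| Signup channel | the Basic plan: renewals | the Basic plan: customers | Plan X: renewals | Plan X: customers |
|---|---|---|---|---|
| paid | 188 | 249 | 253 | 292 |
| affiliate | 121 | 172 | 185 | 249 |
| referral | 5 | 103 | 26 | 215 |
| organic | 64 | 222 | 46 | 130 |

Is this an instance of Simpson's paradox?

No

Paid: the Basic plan 188/249 = 75.5%, Plan X 253/292 = 86.6% → Plan X
Affiliate: the Basic plan 121/172 = 70.3%, Plan X 185/249 = 74.3% → Plan X
Referral: the Basic plan 5/103 = 4.9%, Plan X 26/215 = 12.1% → Plan X
Organic: the Basic plan 64/222 = 28.8%, Plan X 46/130 = 35.4% → Plan X
Overall: the Basic plan 378/746 = 50.7%, Plan X 510/886 = 57.6% → Plan X
Plan X wins overall and in every signup group — no reversal.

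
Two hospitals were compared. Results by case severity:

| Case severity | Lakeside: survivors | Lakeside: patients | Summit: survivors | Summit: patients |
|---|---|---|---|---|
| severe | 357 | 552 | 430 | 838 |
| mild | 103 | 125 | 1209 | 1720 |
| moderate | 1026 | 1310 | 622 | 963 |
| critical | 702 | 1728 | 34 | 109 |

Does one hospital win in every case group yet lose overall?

Yes

Severe: Lakeside 357/552 = 64.7%, Summit 430/838 = 51.3% → Lakeside
Mild: Lakeside 103/125 = 82.4%, Summit 1209/1720 = 70.3% → Lakeside
Moderate: Lakeside 1026/1310 = 78.3%, Summit 622/963 = 64.6% → Lakeside
Critical: Lakeside 702/1728 = 40.6%, Summit 34/109 = 31.2% → Lakeside
Overall: Lakeside 2188/3715 = 58.9%, Summit 2295/3630 = 63.2% → Summit
Lakeside wins each case group but Summit wins overall — the comparison reverses. Lakeside's patients skew toward critical, which has a lower base rate.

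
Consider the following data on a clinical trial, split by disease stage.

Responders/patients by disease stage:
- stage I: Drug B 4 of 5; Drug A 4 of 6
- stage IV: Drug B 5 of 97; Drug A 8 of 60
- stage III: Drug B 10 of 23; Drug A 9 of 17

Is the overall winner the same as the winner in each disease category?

Stage I: Drug B 4/5 = 80.0%, Drug A 4/6 = 66.7% → Drug B
Stage IV: Drug B 5/97 = 5.2%, Drug A 8/60 = 13.3% → Drug A
Stage III: Drug B 10/23 = 43.5%, Drug A 9/17 = 52.9% → Drug A
Overall: Drug B 19/125 = 15.2%, Drug A 21/83 = 25.3% → Drug A
Neither sweeps: Drug B wins 1 of 3 groups, Drug A wins 2. Drug A wins overall but not every group — no Simpson reversal.

No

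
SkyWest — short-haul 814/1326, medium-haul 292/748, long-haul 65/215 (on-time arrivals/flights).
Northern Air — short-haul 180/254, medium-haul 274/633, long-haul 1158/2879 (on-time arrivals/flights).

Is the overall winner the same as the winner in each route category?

No

Short-haul: SkyWest 814/1326 = 61.4%, Northern Air 180/254 = 70.9% → Northern Air
Medium-haul: SkyWest 292/748 = 39.0%, Northern Air 274/633 = 43.3% → Northern Air
Long-haul: SkyWest 65/215 = 30.2%, Northern Air 1158/2879 = 40.2% → Northern Air
Overall: SkyWest 1171/2289 = 51.2%, Northern Air 1612/3766 = 42.8% → SkyWest
Northern Air wins each route group but SkyWest wins overall — the comparison reverses. Northern Air's flights skew toward long-haul, which has a lower base rate.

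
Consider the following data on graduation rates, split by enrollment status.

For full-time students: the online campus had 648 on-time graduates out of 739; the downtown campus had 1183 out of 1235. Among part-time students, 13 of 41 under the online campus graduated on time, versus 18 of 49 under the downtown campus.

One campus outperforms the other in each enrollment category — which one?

Full-time: the online campus 648/739 = 87.7%, the downtown campus 1183/1235 = 95.8% → the downtown campus
Part-time: the online campus 13/41 = 31.7%, the downtown campus 18/49 = 36.7% → the downtown campus
The downtown campus has the higher rate in both groups.

the downtown campus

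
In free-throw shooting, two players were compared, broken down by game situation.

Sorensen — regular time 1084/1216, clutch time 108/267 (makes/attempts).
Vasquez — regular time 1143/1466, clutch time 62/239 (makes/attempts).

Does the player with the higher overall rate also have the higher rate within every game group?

Yes

Regular time: Sorensen 1084/1216 = 89.1%, Vasquez 1143/1466 = 78.0% → Sorensen
Clutch time: Sorensen 108/267 = 40.4%, Vasquez 62/239 = 25.9% → Sorensen
Overall: Sorensen 1192/1483 = 80.4%, Vasquez 1205/1705 = 70.7% → Sorensen
Sorensen wins overall and in every game group — no reversal.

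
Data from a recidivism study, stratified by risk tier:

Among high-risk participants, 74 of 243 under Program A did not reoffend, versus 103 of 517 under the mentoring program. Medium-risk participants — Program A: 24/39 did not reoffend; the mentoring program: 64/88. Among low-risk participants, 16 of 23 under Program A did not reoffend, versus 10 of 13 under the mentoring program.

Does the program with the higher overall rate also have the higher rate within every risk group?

No

High-risk: Program A 74/243 = 30.5%, the mentoring program 103/517 = 19.9% → Program A
Medium-risk: Program A 24/39 = 61.5%, the mentoring program 64/88 = 72.7% → the mentoring program
Low-risk: Program A 16/23 = 69.6%, the mentoring program 10/13 = 76.9% → the mentoring program
Overall: Program A 114/305 = 37.4%, the mentoring program 177/618 = 28.6% → Program A
Neither sweeps: Program A wins 1 of 3 groups, the mentoring program wins 2. Program A wins overall but not every group — no Simpson reversal.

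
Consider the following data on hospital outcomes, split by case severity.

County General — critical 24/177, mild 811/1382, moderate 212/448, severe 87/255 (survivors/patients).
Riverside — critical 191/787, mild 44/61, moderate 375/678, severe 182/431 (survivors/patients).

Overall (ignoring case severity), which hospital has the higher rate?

County General

Critical: County General 24/177 = 13.6%, Riverside 191/787 = 24.3% → Riverside
Mild: County General 811/1382 = 58.7%, Riverside 44/61 = 72.1% → Riverside
Moderate: County General 212/448 = 47.3%, Riverside 375/678 = 55.3% → Riverside
Severe: County General 87/255 = 34.1%, Riverside 182/431 = 42.2% → Riverside
Overall: County General 1134/2262 = 50.1%, Riverside 792/1957 = 40.5% → County General
(Riverside wins every case group but County General wins overall — Riverside's patients skew toward the low-rate critical group.)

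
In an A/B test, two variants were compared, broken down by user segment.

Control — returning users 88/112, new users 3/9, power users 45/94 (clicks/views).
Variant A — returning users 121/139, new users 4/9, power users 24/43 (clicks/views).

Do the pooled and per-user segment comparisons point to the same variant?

Yes

Returning users: Control 88/112 = 78.6%, Variant A 121/139 = 87.1% → Variant A
New users: Control 3/9 = 33.3%, Variant A 4/9 = 44.4% → Variant A
Power users: Control 45/94 = 47.9%, Variant A 24/43 = 55.8% → Variant A
Overall: Control 136/215 = 63.3%, Variant A 149/191 = 78.0% → Variant A
Variant A wins overall and in every user group — no reversal.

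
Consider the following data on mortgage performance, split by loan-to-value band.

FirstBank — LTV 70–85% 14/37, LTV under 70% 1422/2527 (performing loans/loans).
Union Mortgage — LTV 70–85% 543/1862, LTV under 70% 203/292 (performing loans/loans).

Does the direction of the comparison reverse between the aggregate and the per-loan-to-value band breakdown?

LTV 70–85%: FirstBank 14/37 = 37.8%, Union Mortgage 543/1862 = 29.2% → FirstBank
LTV under 70%: FirstBank 1422/2527 = 56.3%, Union Mortgage 203/292 = 69.5% → Union Mortgage
Overall: FirstBank 1436/2564 = 56.0%, Union Mortgage 746/2154 = 34.6% → FirstBank
Neither sweeps: FirstBank wins 1 of 2 groups, Union Mortgage wins 1. FirstBank wins overall but not every group — no Simpson reversal.

No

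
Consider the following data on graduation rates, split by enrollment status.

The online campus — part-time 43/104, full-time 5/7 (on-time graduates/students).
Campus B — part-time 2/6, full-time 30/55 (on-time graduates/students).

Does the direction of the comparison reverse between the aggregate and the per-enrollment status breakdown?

Part-time: the online campus 43/104 = 41.3%, Campus B 2/6 = 33.3% → the online campus
Full-time: the online campus 5/7 = 71.4%, Campus B 30/55 = 54.5% → the online campus
Overall: the online campus 48/111 = 43.2%, Campus B 32/61 = 52.5% → Campus B
The online campus wins each enrollment group but Campus B wins overall — the comparison reverses. The online campus's students skew toward part-time, which has a lower base rate.

Yes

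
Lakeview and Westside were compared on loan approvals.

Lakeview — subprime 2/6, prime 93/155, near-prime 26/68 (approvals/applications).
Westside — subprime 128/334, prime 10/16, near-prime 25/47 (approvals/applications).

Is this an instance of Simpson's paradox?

Yes

Subprime: Lakeview 2/6 = 33.3%, Westside 128/334 = 38.3% → Westside
Prime: Lakeview 93/155 = 60.0%, Westside 10/16 = 62.5% → Westside
Near-prime: Lakeview 26/68 = 38.2%, Westside 25/47 = 53.2% → Westside
Overall: Lakeview 121/229 = 52.8%, Westside 163/397 = 41.1% → Lakeview
Westside wins each credit group but Lakeview wins overall — the comparison reverses. Westside's applications skew toward subprime, which has a lower base rate.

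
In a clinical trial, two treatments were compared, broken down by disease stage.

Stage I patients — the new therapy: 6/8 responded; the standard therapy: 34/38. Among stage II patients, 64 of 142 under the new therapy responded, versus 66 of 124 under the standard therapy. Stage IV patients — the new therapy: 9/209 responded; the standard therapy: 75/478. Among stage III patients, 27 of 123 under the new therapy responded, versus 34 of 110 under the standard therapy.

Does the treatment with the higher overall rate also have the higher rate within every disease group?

Yes

Stage I: the new therapy 6/8 = 75.0%, the standard therapy 34/38 = 89.5% → the standard therapy
Stage II: the new therapy 64/142 = 45.1%, the standard therapy 66/124 = 53.2% → the standard therapy
Stage IV: the new therapy 9/209 = 4.3%, the standard therapy 75/478 = 15.7% → the standard therapy
Stage III: the new therapy 27/123 = 22.0%, the standard therapy 34/110 = 30.9% → the standard therapy
Overall: the new therapy 106/482 = 22.0%, the standard therapy 209/750 = 27.9% → the standard therapy
The standard therapy wins overall and in every disease group — no reversal.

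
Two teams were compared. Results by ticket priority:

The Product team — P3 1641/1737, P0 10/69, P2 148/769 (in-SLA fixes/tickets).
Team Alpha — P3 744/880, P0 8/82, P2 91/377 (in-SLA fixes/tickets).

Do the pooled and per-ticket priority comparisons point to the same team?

No

P3: the Product team 1641/1737 = 94.5%, Team Alpha 744/880 = 84.5% → the Product team
P0: the Product team 10/69 = 14.5%, Team Alpha 8/82 = 9.8% → the Product team
P2: the Product team 148/769 = 19.2%, Team Alpha 91/377 = 24.1% → Team Alpha
Overall: the Product team 1799/2575 = 69.9%, Team Alpha 843/1339 = 63.0% → the Product team
Neither sweeps: the Product team wins 2 of 3 groups, Team Alpha wins 1. The Product team wins overall but not every group — no Simpson reversal.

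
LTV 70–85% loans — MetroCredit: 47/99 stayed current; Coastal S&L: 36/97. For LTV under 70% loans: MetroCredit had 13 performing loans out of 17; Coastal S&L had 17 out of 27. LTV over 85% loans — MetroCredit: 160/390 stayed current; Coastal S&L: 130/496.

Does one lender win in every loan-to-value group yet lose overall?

No

LTV 70–85%: MetroCredit 47/99 = 47.5%, Coastal S&L 36/97 = 37.1% → MetroCredit
LTV under 70%: MetroCredit 13/17 = 76.5%, Coastal S&L 17/27 = 63.0% → MetroCredit
LTV over 85%: MetroCredit 160/390 = 41.0%, Coastal S&L 130/496 = 26.2% → MetroCredit
Overall: MetroCredit 220/506 = 43.5%, Coastal S&L 183/620 = 29.5% → MetroCredit
MetroCredit wins overall and in every loan-to-value group — no reversal.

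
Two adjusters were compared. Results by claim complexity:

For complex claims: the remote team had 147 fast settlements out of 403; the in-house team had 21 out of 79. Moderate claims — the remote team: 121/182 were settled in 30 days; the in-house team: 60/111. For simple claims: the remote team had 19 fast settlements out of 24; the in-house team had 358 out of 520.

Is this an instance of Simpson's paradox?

Complex: the remote team 147/403 = 36.5%, the in-house team 21/79 = 26.6% → the remote team
Moderate: the remote team 121/182 = 66.5%, the in-house team 60/111 = 54.1% → the remote team
Simple: the remote team 19/24 = 79.2%, the in-house team 358/520 = 68.8% → the remote team
Overall: the remote team 287/609 = 47.1%, the in-house team 439/710 = 61.8% → the in-house team
The remote team wins each claim group but the in-house team wins overall — the comparison reverses. The remote team's claims skew toward complex, which has a lower base rate.

Yes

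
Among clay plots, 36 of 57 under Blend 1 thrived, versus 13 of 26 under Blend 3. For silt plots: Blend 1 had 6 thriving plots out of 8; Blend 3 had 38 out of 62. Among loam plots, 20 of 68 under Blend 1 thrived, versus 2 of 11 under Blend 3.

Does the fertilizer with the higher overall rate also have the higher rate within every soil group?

No

Clay: Blend 1 36/57 = 63.2%, Blend 3 13/26 = 50.0% → Blend 1
Silt: Blend 1 6/8 = 75.0%, Blend 3 38/62 = 61.3% → Blend 1
Loam: Blend 1 20/68 = 29.4%, Blend 3 2/11 = 18.2% → Blend 1
Overall: Blend 1 62/133 = 46.6%, Blend 3 53/99 = 53.5% → Blend 3
Blend 1 wins each soil group but Blend 3 wins overall — the comparison reverses. Blend 1's plots skew toward loam, which has a lower base rate.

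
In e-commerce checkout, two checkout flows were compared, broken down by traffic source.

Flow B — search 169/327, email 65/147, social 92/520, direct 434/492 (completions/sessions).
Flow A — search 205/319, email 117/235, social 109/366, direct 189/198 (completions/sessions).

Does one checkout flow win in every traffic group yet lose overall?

No

Search: Flow B 169/327 = 51.7%, Flow A 205/319 = 64.3% → Flow A
Email: Flow B 65/147 = 44.2%, Flow A 117/235 = 49.8% → Flow A
Social: Flow B 92/520 = 17.7%, Flow A 109/366 = 29.8% → Flow A
Direct: Flow B 434/492 = 88.2%, Flow A 189/198 = 95.5% → Flow A
Overall: Flow B 760/1486 = 51.1%, Flow A 620/1118 = 55.5% → Flow A
Flow A wins overall and in every traffic group — no reversal.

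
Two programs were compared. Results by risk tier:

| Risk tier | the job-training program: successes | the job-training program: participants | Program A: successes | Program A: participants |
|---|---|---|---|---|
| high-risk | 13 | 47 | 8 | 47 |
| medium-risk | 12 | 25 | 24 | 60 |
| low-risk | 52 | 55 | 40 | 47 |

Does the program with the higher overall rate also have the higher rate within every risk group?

High-risk: the job-training program 13/47 = 27.7%, Program A 8/47 = 17.0% → the job-training program
Medium-risk: the job-training program 12/25 = 48.0%, Program A 24/60 = 40.0% → the job-training program
Low-risk: the job-training program 52/55 = 94.5%, Program A 40/47 = 85.1% → the job-training program
Overall: the job-training program 77/127 = 60.6%, Program A 72/154 = 46.8% → the job-training program
The job-training program wins overall and in every risk group — no reversal.

Yes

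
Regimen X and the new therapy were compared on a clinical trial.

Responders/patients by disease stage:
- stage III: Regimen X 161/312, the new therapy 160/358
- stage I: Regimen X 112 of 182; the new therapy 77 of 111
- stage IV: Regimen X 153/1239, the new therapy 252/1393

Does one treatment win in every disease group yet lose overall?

No

Stage III: Regimen X 161/312 = 51.6%, the new therapy 160/358 = 44.7% → Regimen X
Stage I: Regimen X 112/182 = 61.5%, the new therapy 77/111 = 69.4% → the new therapy
Stage IV: Regimen X 153/1239 = 12.3%, the new therapy 252/1393 = 18.1% → the new therapy
Overall: Regimen X 426/1733 = 24.6%, the new therapy 489/1862 = 26.3% → the new therapy
Neither sweeps: Regimen X wins 1 of 3 groups, the new therapy wins 2. The new therapy wins overall but not every group — no Simpson reversal.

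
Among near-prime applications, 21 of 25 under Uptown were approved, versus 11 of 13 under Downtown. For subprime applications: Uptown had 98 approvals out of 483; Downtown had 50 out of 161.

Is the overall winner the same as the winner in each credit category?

Near-prime: Uptown 21/25 = 84.0%, Downtown 11/13 = 84.6% → Downtown
Subprime: Uptown 98/483 = 20.3%, Downtown 50/161 = 31.1% → Downtown
Overall: Uptown 119/508 = 23.4%, Downtown 61/174 = 35.1% → Downtown
Downtown wins overall and in every credit group — no reversal.

Yes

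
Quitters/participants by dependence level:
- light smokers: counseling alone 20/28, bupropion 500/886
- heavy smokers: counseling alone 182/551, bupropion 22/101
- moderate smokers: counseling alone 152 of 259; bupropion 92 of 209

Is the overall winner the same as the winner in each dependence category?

No

Light smokers: counseling alone 20/28 = 71.4%, bupropion 500/886 = 56.4% → counseling alone
Heavy smokers: counseling alone 182/551 = 33.0%, bupropion 22/101 = 21.8% → counseling alone
Moderate smokers: counseling alone 152/259 = 58.7%, bupropion 92/209 = 44.0% → counseling alone
Overall: counseling alone 354/838 = 42.2%, bupropion 614/1196 = 51.3% → bupropion
Counseling alone wins each dependence group but bupropion wins overall — the comparison reverses. Counseling alone's participants skew toward heavy smokers, which has a lower base rate.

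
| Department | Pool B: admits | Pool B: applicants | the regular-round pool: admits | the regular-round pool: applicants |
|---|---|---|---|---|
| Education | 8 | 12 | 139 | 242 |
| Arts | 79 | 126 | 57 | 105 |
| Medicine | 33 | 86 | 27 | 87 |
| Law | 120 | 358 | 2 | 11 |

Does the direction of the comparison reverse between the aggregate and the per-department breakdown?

Yes

Education: Pool B 8/12 = 66.7%, the regular-round pool 139/242 = 57.4% → Pool B
Arts: Pool B 79/126 = 62.7%, the regular-round pool 57/105 = 54.3% → Pool B
Medicine: Pool B 33/86 = 38.4%, the regular-round pool 27/87 = 31.0% → Pool B
Law: Pool B 120/358 = 33.5%, the regular-round pool 2/11 = 18.2% → Pool B
Overall: Pool B 240/582 = 41.2%, the regular-round pool 225/445 = 50.6% → the regular-round pool
Pool B wins each department group but the regular-round pool wins overall — the comparison reverses. Pool B's applicants skew toward Law, which has a lower base rate.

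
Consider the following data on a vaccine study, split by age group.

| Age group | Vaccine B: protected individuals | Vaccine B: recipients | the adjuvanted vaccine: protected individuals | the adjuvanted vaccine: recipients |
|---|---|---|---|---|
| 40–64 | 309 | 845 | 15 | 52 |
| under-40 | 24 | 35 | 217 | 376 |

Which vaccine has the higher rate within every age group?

Vaccine B

40–64: Vaccine B 309/845 = 36.6%, the adjuvanted vaccine 15/52 = 28.8% → Vaccine B
Under-40: Vaccine B 24/35 = 68.6%, the adjuvanted vaccine 217/376 = 57.7% → Vaccine B
Vaccine B has the higher rate in both groups.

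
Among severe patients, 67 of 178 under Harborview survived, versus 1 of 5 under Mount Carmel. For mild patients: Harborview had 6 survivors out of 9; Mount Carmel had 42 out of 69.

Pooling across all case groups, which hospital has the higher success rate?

Mount Carmel

Severe: Harborview 67/178 = 37.6%, Mount Carmel 1/5 = 20.0% → Harborview
Mild: Harborview 6/9 = 66.7%, Mount Carmel 42/69 = 60.9% → Harborview
Overall: Harborview 73/187 = 39.0%, Mount Carmel 43/74 = 58.1% → Mount Carmel
(Harborview wins every case group but Mount Carmel wins overall — Harborview's patients skew toward the low-rate severe group.)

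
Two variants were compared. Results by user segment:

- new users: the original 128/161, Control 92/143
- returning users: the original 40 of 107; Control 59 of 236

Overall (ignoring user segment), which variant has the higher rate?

the original

New users: the original 128/161 = 79.5%, Control 92/143 = 64.3% → the original
Returning users: the original 40/107 = 37.4%, Control 59/236 = 25.0% → the original
Overall: the original 168/268 = 62.7%, Control 151/379 = 39.8% → the original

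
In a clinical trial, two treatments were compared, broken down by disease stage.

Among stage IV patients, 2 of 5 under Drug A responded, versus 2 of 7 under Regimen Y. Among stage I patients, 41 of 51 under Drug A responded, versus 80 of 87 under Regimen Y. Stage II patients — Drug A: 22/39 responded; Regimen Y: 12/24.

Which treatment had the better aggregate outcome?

Regimen Y

Stage IV: Drug A 2/5 = 40.0%, Regimen Y 2/7 = 28.6% → Drug A
Stage I: Drug A 41/51 = 80.4%, Regimen Y 80/87 = 92.0% → Regimen Y
Stage II: Drug A 22/39 = 56.4%, Regimen Y 12/24 = 50.0% → Drug A
Overall: Drug A 65/95 = 68.4%, Regimen Y 94/118 = 79.7% → Regimen Y
(Neither sweeps every disease group, but Regimen Y has the higher pooled rate.)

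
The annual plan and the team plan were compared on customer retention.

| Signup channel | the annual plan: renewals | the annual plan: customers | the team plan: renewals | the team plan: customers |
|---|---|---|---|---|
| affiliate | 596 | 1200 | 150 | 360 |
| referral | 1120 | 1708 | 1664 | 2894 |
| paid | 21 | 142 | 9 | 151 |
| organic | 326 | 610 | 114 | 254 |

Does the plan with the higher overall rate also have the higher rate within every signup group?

Yes

Affiliate: the annual plan 596/1200 = 49.7%, the team plan 150/360 = 41.7% → the annual plan
Referral: the annual plan 1120/1708 = 65.6%, the team plan 1664/2894 = 57.5% → the annual plan
Paid: the annual plan 21/142 = 14.8%, the team plan 9/151 = 6.0% → the annual plan
Organic: the annual plan 326/610 = 53.4%, the team plan 114/254 = 44.9% → the annual plan
Overall: the annual plan 2063/3660 = 56.4%, the team plan 1937/3659 = 52.9% → the annual plan
The annual plan wins overall and in every signup group — no reversal.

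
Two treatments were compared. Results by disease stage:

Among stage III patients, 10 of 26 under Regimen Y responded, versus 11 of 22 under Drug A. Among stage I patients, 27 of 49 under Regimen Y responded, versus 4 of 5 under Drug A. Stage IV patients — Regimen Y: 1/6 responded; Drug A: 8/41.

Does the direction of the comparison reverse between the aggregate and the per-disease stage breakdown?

Yes

Stage III: Regimen Y 10/26 = 38.5%, Drug A 11/22 = 50.0% → Drug A
Stage I: Regimen Y 27/49 = 55.1%, Drug A 4/5 = 80.0% → Drug A
Stage IV: Regimen Y 1/6 = 16.7%, Drug A 8/41 = 19.5% → Drug A
Overall: Regimen Y 38/81 = 46.9%, Drug A 23/68 = 33.8% → Regimen Y
Drug A wins each disease group but Regimen Y wins overall — the comparison reverses. Drug A's patients skew toward stage IV, which has a lower base rate.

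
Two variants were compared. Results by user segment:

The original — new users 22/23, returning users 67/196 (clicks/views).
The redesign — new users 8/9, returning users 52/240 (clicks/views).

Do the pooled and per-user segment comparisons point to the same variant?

Yes

New users: the original 22/23 = 95.7%, the redesign 8/9 = 88.9% → the original
Returning users: the original 67/196 = 34.2%, the redesign 52/240 = 21.7% → the original
Overall: the original 89/219 = 40.6%, the redesign 60/249 = 24.1% → the original
The original wins overall and in every user group — no reversal.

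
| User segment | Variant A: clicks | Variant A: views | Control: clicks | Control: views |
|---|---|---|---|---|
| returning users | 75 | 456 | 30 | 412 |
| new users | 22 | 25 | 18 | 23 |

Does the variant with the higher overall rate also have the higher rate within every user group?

Yes

Returning users: Variant A 75/456 = 16.4%, Control 30/412 = 7.3% → Variant A
New users: Variant A 22/25 = 88.0%, Control 18/23 = 78.3% → Variant A
Overall: Variant A 97/481 = 20.2%, Control 48/435 = 11.0% → Variant A
Variant A wins overall and in every user group — no reversal.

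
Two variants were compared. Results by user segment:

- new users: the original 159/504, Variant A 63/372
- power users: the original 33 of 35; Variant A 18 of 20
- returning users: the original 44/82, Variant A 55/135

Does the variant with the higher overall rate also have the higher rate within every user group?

New users: the original 159/504 = 31.5%, Variant A 63/372 = 16.9% → the original
Power users: the original 33/35 = 94.3%, Variant A 18/20 = 90.0% → the original
Returning users: the original 44/82 = 53.7%, Variant A 55/135 = 40.7% → the original
Overall: the original 236/621 = 38.0%, Variant A 136/527 = 25.8% → the original
The original wins overall and in every user group — no reversal.

Yes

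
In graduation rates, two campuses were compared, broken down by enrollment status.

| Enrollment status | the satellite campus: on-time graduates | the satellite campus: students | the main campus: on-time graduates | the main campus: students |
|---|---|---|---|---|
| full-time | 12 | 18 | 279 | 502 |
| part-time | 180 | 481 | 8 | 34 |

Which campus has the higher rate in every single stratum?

the satellite campus

Full-time: the satellite campus 12/18 = 66.7%, the main campus 279/502 = 55.6% → the satellite campus
Part-time: the satellite campus 180/481 = 37.4%, the main campus 8/34 = 23.5% → the satellite campus
The satellite campus has the higher rate in both groups.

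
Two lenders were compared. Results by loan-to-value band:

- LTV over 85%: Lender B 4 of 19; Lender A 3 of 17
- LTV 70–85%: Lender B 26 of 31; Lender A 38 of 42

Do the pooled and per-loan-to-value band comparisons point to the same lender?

No

LTV over 85%: Lender B 4/19 = 21.1%, Lender A 3/17 = 17.6% → Lender B
LTV 70–85%: Lender B 26/31 = 83.9%, Lender A 38/42 = 90.5% → Lender A
Overall: Lender B 30/50 = 60.0%, Lender A 41/59 = 69.5% → Lender A
Neither sweeps: Lender B wins 1 of 2 groups, Lender A wins 1. Lender A wins overall but not every group — no Simpson reversal.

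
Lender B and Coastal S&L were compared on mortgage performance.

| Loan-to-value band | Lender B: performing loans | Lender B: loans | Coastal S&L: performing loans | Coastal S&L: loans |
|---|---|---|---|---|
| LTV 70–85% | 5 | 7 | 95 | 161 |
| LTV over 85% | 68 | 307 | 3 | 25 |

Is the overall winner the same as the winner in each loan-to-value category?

LTV 70–85%: Lender B 5/7 = 71.4%, Coastal S&L 95/161 = 59.0% → Lender B
LTV over 85%: Lender B 68/307 = 22.1%, Coastal S&L 3/25 = 12.0% → Lender B
Overall: Lender B 73/314 = 23.2%, Coastal S&L 98/186 = 52.7% → Coastal S&L
Lender B wins each loan-to-value group but Coastal S&L wins overall — the comparison reverses. Lender B's loans skew toward LTV over 85%, which has a lower base rate.

No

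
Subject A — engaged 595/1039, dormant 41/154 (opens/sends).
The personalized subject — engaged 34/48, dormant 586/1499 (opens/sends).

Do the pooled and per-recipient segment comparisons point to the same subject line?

Engaged: Subject A 595/1039 = 57.3%, the personalized subject 34/48 = 70.8% → the personalized subject
Dormant: Subject A 41/154 = 26.6%, the personalized subject 586/1499 = 39.1% → the personalized subject
Overall: Subject A 636/1193 = 53.3%, the personalized subject 620/1547 = 40.1% → Subject A
The personalized subject wins each recipient group but Subject A wins overall — the comparison reverses. The personalized subject's sends skew toward dormant, which has a lower base rate.

No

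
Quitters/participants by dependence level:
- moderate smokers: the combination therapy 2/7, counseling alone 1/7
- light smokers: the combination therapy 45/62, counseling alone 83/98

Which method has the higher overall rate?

Moderate smokers: the combination therapy 2/7 = 28.6%, counseling alone 1/7 = 14.3% → the combination therapy
Light smokers: the combination therapy 45/62 = 72.6%, counseling alone 83/98 = 84.7% → counseling alone
Overall: the combination therapy 47/69 = 68.1%, counseling alone 84/105 = 80.0% → counseling alone
(Neither sweeps every dependence group, but counseling alone has the higher pooled rate.)

counseling alone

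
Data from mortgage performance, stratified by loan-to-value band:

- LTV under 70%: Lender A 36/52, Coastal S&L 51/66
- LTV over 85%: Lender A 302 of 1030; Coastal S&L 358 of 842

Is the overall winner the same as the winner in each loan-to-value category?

LTV under 70%: Lender A 36/52 = 69.2%, Coastal S&L 51/66 = 77.3% → Coastal S&L
LTV over 85%: Lender A 302/1030 = 29.3%, Coastal S&L 358/842 = 42.5% → Coastal S&L
Overall: Lender A 338/1082 = 31.2%, Coastal S&L 409/908 = 45.0% → Coastal S&L
Coastal S&L wins overall and in every loan-to-value group — no reversal.

Yes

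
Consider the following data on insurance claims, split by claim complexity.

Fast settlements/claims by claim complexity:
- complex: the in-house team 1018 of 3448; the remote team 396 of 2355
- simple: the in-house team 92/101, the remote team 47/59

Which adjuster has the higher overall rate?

the in-house team

Complex: the in-house team 1018/3448 = 29.5%, the remote team 396/2355 = 16.8% → the in-house team
Simple: the in-house team 92/101 = 91.1%, the remote team 47/59 = 79.7% → the in-house team
Overall: the in-house team 1110/3549 = 31.3%, the remote team 443/2414 = 18.4% → the in-house team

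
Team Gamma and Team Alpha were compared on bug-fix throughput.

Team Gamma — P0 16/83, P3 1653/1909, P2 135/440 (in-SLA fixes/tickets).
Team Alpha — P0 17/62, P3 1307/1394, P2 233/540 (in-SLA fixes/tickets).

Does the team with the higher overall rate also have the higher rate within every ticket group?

P0: Team Gamma 16/83 = 19.3%, Team Alpha 17/62 = 27.4% → Team Alpha
P3: Team Gamma 1653/1909 = 86.6%, Team Alpha 1307/1394 = 93.8% → Team Alpha
P2: Team Gamma 135/440 = 30.7%, Team Alpha 233/540 = 43.1% → Team Alpha
Overall: Team Gamma 1804/2432 = 74.2%, Team Alpha 1557/1996 = 78.0% → Team Alpha
Team Alpha wins overall and in every ticket group — no reversal.

Yes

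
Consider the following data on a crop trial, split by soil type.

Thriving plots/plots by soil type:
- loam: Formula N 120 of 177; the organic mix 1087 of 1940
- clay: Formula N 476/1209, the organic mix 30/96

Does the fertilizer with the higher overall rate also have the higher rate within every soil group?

Loam: Formula N 120/177 = 67.8%, the organic mix 1087/1940 = 56.0% → Formula N
Clay: Formula N 476/1209 = 39.4%, the organic mix 30/96 = 31.2% → Formula N
Overall: Formula N 596/1386 = 43.0%, the organic mix 1117/2036 = 54.9% → the organic mix
Formula N wins each soil group but the organic mix wins overall — the comparison reverses. Formula N's plots skew toward clay, which has a lower base rate.

No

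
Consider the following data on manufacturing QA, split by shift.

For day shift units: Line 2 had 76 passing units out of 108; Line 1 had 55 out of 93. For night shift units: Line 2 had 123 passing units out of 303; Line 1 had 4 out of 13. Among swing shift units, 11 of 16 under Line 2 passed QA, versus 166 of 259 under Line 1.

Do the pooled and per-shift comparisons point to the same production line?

No

Day shift: Line 2 76/108 = 70.4%, Line 1 55/93 = 59.1% → Line 2
Night shift: Line 2 123/303 = 40.6%, Line 1 4/13 = 30.8% → Line 2
Swing shift: Line 2 11/16 = 68.8%, Line 1 166/259 = 64.1% → Line 2
Overall: Line 2 210/427 = 49.2%, Line 1 225/365 = 61.6% → Line 1
Line 2 wins each shift group but Line 1 wins overall — the comparison reverses. Line 2's units skew toward night shift, which has a lower base rate.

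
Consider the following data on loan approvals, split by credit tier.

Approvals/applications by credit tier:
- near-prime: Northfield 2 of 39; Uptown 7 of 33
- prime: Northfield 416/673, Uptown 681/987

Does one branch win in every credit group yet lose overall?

Near-prime: Northfield 2/39 = 5.1%, Uptown 7/33 = 21.2% → Uptown
Prime: Northfield 416/673 = 61.8%, Uptown 681/987 = 69.0% → Uptown
Overall: Northfield 418/712 = 58.7%, Uptown 688/1020 = 67.5% → Uptown
Uptown wins overall and in every credit group — no reversal.

No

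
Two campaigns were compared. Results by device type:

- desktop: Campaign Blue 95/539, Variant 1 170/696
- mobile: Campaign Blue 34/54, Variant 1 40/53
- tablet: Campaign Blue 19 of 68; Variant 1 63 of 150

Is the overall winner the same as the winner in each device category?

Desktop: Campaign Blue 95/539 = 17.6%, Variant 1 170/696 = 24.4% → Variant 1
Mobile: Campaign Blue 34/54 = 63.0%, Variant 1 40/53 = 75.5% → Variant 1
Tablet: Campaign Blue 19/68 = 27.9%, Variant 1 63/150 = 42.0% → Variant 1
Overall: Campaign Blue 148/661 = 22.4%, Variant 1 273/899 = 30.4% → Variant 1
Variant 1 wins overall and in every device group — no reversal.

Yes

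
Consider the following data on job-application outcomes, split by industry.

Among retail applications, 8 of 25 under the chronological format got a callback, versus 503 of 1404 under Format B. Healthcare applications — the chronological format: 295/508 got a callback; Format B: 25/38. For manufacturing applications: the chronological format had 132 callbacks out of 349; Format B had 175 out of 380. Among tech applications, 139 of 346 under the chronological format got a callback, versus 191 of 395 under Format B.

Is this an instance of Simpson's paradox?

Retail: the chronological format 8/25 = 32.0%, Format B 503/1404 = 35.8% → Format B
Healthcare: the chronological format 295/508 = 58.1%, Format B 25/38 = 65.8% → Format B
Manufacturing: the chronological format 132/349 = 37.8%, Format B 175/380 = 46.1% → Format B
Tech: the chronological format 139/346 = 40.2%, Format B 191/395 = 48.4% → Format B
Overall: the chronological format 574/1228 = 46.7%, Format B 894/2217 = 40.3% → the chronological format
Format B wins each industry group but the chronological format wins overall — the comparison reverses. Format B's applications skew toward retail, which has a lower base rate.

Yes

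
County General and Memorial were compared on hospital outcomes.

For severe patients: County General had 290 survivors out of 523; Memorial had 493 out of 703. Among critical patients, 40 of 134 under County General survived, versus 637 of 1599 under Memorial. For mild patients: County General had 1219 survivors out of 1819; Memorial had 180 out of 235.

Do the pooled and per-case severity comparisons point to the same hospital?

Severe: County General 290/523 = 55.4%, Memorial 493/703 = 70.1% → Memorial
Critical: County General 40/134 = 29.9%, Memorial 637/1599 = 39.8% → Memorial
Mild: County General 1219/1819 = 67.0%, Memorial 180/235 = 76.6% → Memorial
Overall: County General 1549/2476 = 62.6%, Memorial 1310/2537 = 51.6% → County General
Memorial wins each case group but County General wins overall — the comparison reverses. Memorial's patients skew toward critical, which has a lower base rate.

No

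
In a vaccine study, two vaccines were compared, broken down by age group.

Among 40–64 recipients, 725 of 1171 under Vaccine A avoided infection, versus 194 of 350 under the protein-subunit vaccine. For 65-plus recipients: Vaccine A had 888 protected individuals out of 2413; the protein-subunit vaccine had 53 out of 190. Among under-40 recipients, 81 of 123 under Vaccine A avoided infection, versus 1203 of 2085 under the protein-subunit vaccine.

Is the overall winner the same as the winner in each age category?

No

40–64: Vaccine A 725/1171 = 61.9%, the protein-subunit vaccine 194/350 = 55.4% → Vaccine A
65-plus: Vaccine A 888/2413 = 36.8%, the protein-subunit vaccine 53/190 = 27.9% → Vaccine A
Under-40: Vaccine A 81/123 = 65.9%, the protein-subunit vaccine 1203/2085 = 57.7% → Vaccine A
Overall: Vaccine A 1694/3707 = 45.7%, the protein-subunit vaccine 1450/2625 = 55.2% → the protein-subunit vaccine
Vaccine A wins each age group but the protein-subunit vaccine wins overall — the comparison reverses. Vaccine A's recipients skew toward 65-plus, which has a lower base rate.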